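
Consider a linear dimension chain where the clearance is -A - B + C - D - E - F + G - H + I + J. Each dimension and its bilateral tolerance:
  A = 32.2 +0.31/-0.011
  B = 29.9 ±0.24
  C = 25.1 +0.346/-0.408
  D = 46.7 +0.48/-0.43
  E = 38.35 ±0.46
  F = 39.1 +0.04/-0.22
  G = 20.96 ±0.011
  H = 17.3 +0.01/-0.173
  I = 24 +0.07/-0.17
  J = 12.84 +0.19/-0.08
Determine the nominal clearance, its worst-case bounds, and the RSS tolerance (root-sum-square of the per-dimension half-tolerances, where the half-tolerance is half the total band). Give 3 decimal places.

nominal=-120.650 wc=[-122.859,-118.499] rss=0.838

Stack each dimension's contribution:
  -A: nom -32.200 → Σnom=-32.200; wc +0.011/-0.310 → slack +0.011/-0.310; half-tol=0.161, Σhalf²=0.025760
  -B: nom -29.900 → Σnom=-62.100; wc +0.240/-0.240 → slack +0.251/-0.550; half-tol=0.240, Σhalf²=0.083360
  +C: nom +25.100 → Σnom=-37.000; wc +0.346/-0.408 → slack +0.597/-0.958; half-tol=0.377, Σhalf²=0.225489
  -D: nom -46.700 → Σnom=-83.700; wc +0.430/-0.480 → slack +1.027/-1.438; half-tol=0.455, Σhalf²=0.432514
  -E: nom -38.350 → Σnom=-122.050; wc +0.460/-0.460 → slack +1.487/-1.898; half-tol=0.460, Σhalf²=0.644114
  -F: nom -39.100 → Σnom=-161.150; wc +0.220/-0.040 → slack +1.707/-1.938; half-tol=0.130, Σhalf²=0.661014
  +G: nom +20.960 → Σnom=-140.190; wc +0.011/-0.011 → slack +1.718/-1.949; half-tol=0.011, Σhalf²=0.661135
  -H: nom -17.300 → Σnom=-157.490; wc +0.173/-0.010 → slack +1.891/-1.959; half-tol=0.091, Σhalf²=0.669508
  +I: nom +24.000 → Σnom=-133.490; wc +0.070/-0.170 → slack +1.961/-2.129; half-tol=0.120, Σhalf²=0.683908
  +J: nom +12.840 → Σnom=-120.650; wc +0.190/-0.080 → slack +2.151/-2.209; half-tol=0.135, Σhalf²=0.702133
Nominal = -120.650. Worst-case = [-120.650 - 2.209, -120.650 + 2.151] = [-122.859, -118.499]. RSS = √0.702133 = 0.838.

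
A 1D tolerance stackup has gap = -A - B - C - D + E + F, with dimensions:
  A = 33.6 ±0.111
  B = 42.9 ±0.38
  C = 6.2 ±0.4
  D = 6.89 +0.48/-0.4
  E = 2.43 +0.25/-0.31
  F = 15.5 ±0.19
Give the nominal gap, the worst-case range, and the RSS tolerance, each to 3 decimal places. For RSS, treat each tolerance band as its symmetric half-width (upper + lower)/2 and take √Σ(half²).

Stack each dimension's contribution:
  -A: nom -33.600 → Σnom=-33.600; wc +0.111/-0.111 → slack +0.111/-0.111; half-tol=0.111, Σhalf²=0.012321
  -B: nom -42.900 → Σnom=-76.500; wc +0.380/-0.380 → slack +0.491/-0.491; half-tol=0.380, Σhalf²=0.156721
  -C: nom -6.200 → Σnom=-82.700; wc +0.400/-0.400 → slack +0.891/-0.891; half-tol=0.400, Σhalf²=0.316721
  -D: nom -6.890 → Σnom=-89.590; wc +0.400/-0.480 → slack +1.291/-1.371; half-tol=0.440, Σhalf²=0.510321
  +E: nom +2.430 → Σnom=-87.160; wc +0.250/-0.310 → slack +1.541/-1.681; half-tol=0.280, Σhalf²=0.588721
  +F: nom +15.500 → Σnom=-71.660; wc +0.190/-0.190 → slack +1.731/-1.871; half-tol=0.190, Σhalf²=0.624821
Nominal = -71.660. Worst-case = [-71.660 - 1.871, -71.660 + 1.731] = [-73.531, -69.929]. RSS = √0.624821 = 0.790.

nominal=-71.660 wc=[-73.531,-69.929] rss=0.790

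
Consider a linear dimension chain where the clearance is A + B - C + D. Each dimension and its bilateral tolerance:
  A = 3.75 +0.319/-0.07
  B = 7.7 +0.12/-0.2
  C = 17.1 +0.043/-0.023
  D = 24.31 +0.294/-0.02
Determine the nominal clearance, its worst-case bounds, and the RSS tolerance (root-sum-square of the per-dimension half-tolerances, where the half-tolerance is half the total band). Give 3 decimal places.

Stack each dimension's contribution:
  +A: nom +3.750 → Σnom=3.750; wc +0.319/-0.070 → slack +0.319/-0.070; half-tol=0.195, Σhalf²=0.037830
  +B: nom +7.700 → Σnom=11.450; wc +0.120/-0.200 → slack +0.439/-0.270; half-tol=0.160, Σhalf²=0.063430
  -C: nom -17.100 → Σnom=-5.650; wc +0.023/-0.043 → slack +0.462/-0.313; half-tol=0.033, Σhalf²=0.064519
  +D: nom +24.310 → Σnom=18.660; wc +0.294/-0.020 → slack +0.756/-0.333; half-tol=0.157, Σhalf²=0.089168
Nominal = 18.660. Worst-case = [18.660 - 0.333, 18.660 + 0.756] = [18.327, 19.416]. RSS = √0.089168 = 0.299.

nominal=18.660 wc=[18.327,19.416] rss=0.299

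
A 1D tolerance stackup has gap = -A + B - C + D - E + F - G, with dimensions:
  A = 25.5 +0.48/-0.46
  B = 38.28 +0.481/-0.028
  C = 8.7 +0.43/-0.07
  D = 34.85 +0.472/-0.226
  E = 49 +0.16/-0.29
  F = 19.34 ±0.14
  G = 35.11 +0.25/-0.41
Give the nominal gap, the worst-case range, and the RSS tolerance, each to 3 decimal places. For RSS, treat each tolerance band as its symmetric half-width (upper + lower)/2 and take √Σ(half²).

Stack each dimension's contribution:
  -A: nom -25.500 → Σnom=-25.500; wc +0.460/-0.480 → slack +0.460/-0.480; half-tol=0.470, Σhalf²=0.220900
  +B: nom +38.280 → Σnom=12.780; wc +0.481/-0.028 → slack +0.941/-0.508; half-tol=0.255, Σhalf²=0.285670
  -C: nom -8.700 → Σnom=4.080; wc +0.070/-0.430 → slack +1.011/-0.938; half-tol=0.250, Σhalf²=0.348170
  +D: nom +34.850 → Σnom=38.930; wc +0.472/-0.226 → slack +1.483/-1.164; half-tol=0.349, Σhalf²=0.469971
  -E: nom -49.000 → Σnom=-10.070; wc +0.290/-0.160 → slack +1.773/-1.324; half-tol=0.225, Σhalf²=0.520596
  +F: nom +19.340 → Σnom=9.270; wc +0.140/-0.140 → slack +1.913/-1.464; half-tol=0.140, Σhalf²=0.540196
  -G: nom -35.110 → Σnom=-25.840; wc +0.410/-0.250 → slack +2.323/-1.714; half-tol=0.330, Σhalf²=0.649096
Nominal = -25.840. Worst-case = [-25.840 - 1.714, -25.840 + 2.323] = [-27.554, -23.517]. RSS = √0.649096 = 0.806.

nominal=-25.840 wc=[-27.554,-23.517] rss=0.806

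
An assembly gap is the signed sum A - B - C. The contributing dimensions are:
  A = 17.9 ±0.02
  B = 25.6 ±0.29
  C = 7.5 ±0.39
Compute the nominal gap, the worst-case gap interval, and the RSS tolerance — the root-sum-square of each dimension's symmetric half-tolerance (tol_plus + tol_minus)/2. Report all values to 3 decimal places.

nominal=-15.200 wc=[-15.900,-14.500] rss=0.486

Stack each dimension's contribution:
  +A: nom +17.900 → Σnom=17.900; wc +0.020/-0.020 → slack +0.020/-0.020; half-tol=0.020, Σhalf²=0.000400
  -B: nom -25.600 → Σnom=-7.700; wc +0.290/-0.290 → slack +0.310/-0.310; half-tol=0.290, Σhalf²=0.084500
  -C: nom -7.500 → Σnom=-15.200; wc +0.390/-0.390 → slack +0.700/-0.700; half-tol=0.390, Σhalf²=0.236600
Nominal = -15.200. Worst-case = [-15.200 - 0.700, -15.200 + 0.700] = [-15.900, -14.500]. RSS = √0.236600 = 0.486.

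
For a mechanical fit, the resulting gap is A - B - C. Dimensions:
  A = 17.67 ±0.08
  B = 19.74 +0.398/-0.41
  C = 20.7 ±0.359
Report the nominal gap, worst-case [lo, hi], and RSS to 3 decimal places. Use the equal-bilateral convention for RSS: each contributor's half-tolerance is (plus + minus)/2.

nominal=-22.770 wc=[-23.607,-21.921] rss=0.546

Stack each dimension's contribution:
  +A: nom +17.670 → Σnom=17.670; wc +0.080/-0.080 → slack +0.080/-0.080; half-tol=0.080, Σhalf²=0.006400
  -B: nom -19.740 → Σnom=-2.070; wc +0.410/-0.398 → slack +0.490/-0.478; half-tol=0.404, Σhalf²=0.169616
  -C: nom -20.700 → Σnom=-22.770; wc +0.359/-0.359 → slack +0.849/-0.837; half-tol=0.359, Σhalf²=0.298497
Nominal = -22.770. Worst-case = [-22.770 - 0.837, -22.770 + 0.849] = [-23.607, -21.921]. RSS = √0.298497 = 0.546.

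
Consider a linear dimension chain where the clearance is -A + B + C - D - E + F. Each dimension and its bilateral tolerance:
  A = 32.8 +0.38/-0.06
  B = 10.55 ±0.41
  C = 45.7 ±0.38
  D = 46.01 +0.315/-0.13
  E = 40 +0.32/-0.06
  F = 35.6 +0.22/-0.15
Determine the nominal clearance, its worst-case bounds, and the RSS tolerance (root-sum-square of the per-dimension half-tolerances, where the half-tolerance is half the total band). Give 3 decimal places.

Stack each dimension's contribution:
  -A: nom -32.800 → Σnom=-32.800; wc +0.060/-0.380 → slack +0.060/-0.380; half-tol=0.220, Σhalf²=0.048400
  +B: nom +10.550 → Σnom=-22.250; wc +0.410/-0.410 → slack +0.470/-0.790; half-tol=0.410, Σhalf²=0.216500
  +C: nom +45.700 → Σnom=23.450; wc +0.380/-0.380 → slack +0.850/-1.170; half-tol=0.380, Σhalf²=0.360900
  -D: nom -46.010 → Σnom=-22.560; wc +0.130/-0.315 → slack +0.980/-1.485; half-tol=0.223, Σhalf²=0.410406
  -E: nom -40.000 → Σnom=-62.560; wc +0.060/-0.320 → slack +1.040/-1.805; half-tol=0.190, Σhalf²=0.446506
  +F: nom +35.600 → Σnom=-26.960; wc +0.220/-0.150 → slack +1.260/-1.955; half-tol=0.185, Σhalf²=0.480731
Nominal = -26.960. Worst-case = [-26.960 - 1.955, -26.960 + 1.260] = [-28.915, -25.700]. RSS = √0.480731 = 0.693.

nominal=-26.960 wc=[-28.915,-25.700] rss=0.693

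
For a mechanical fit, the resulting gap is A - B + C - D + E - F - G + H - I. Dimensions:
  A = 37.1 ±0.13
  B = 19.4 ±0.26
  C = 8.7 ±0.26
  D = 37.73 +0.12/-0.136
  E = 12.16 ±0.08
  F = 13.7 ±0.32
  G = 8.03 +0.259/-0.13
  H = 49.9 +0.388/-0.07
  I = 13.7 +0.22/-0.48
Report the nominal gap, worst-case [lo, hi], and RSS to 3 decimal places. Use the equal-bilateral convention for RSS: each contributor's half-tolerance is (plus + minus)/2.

Stack each dimension's contribution:
  +A: nom +37.100 → Σnom=37.100; wc +0.130/-0.130 → slack +0.130/-0.130; half-tol=0.130, Σhalf²=0.016900
  -B: nom -19.400 → Σnom=17.700; wc +0.260/-0.260 → slack +0.390/-0.390; half-tol=0.260, Σhalf²=0.084500
  +C: nom +8.700 → Σnom=26.400; wc +0.260/-0.260 → slack +0.650/-0.650; half-tol=0.260, Σhalf²=0.152100
  -D: nom -37.730 → Σnom=-11.330; wc +0.136/-0.120 → slack +0.786/-0.770; half-tol=0.128, Σhalf²=0.168484
  +E: nom +12.160 → Σnom=0.830; wc +0.080/-0.080 → slack +0.866/-0.850; half-tol=0.080, Σhalf²=0.174884
  -F: nom -13.700 → Σnom=-12.870; wc +0.320/-0.320 → slack +1.186/-1.170; half-tol=0.320, Σhalf²=0.277284
  -G: nom -8.030 → Σnom=-20.900; wc +0.130/-0.259 → slack +1.316/-1.429; half-tol=0.195, Σhalf²=0.315114
  +H: nom +49.900 → Σnom=29.000; wc +0.388/-0.070 → slack +1.704/-1.499; half-tol=0.229, Σhalf²=0.367555
  -I: nom -13.700 → Σnom=15.300; wc +0.480/-0.220 → slack +2.184/-1.719; half-tol=0.350, Σhalf²=0.490055
Nominal = 15.300. Worst-case = [15.300 - 1.719, 15.300 + 2.184] = [13.581, 17.484]. RSS = √0.490055 = 0.700.

nominal=15.300 wc=[13.581,17.484] rss=0.700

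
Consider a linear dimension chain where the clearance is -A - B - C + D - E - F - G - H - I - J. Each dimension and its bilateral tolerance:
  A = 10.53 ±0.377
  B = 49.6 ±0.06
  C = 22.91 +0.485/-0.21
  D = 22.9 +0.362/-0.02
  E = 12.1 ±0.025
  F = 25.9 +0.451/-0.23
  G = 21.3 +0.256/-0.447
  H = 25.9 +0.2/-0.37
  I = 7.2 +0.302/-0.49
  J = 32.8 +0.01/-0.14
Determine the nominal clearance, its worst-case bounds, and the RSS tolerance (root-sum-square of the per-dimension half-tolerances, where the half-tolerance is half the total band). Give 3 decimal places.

Stack each dimension's contribution:
  -A: nom -10.530 → Σnom=-10.530; wc +0.377/-0.377 → slack +0.377/-0.377; half-tol=0.377, Σhalf²=0.142129
  -B: nom -49.600 → Σnom=-60.130; wc +0.060/-0.060 → slack +0.437/-0.437; half-tol=0.060, Σhalf²=0.145729
  -C: nom -22.910 → Σnom=-83.040; wc +0.210/-0.485 → slack +0.647/-0.922; half-tol=0.347, Σhalf²=0.266485
  +D: nom +22.900 → Σnom=-60.140; wc +0.362/-0.020 → slack +1.009/-0.942; half-tol=0.191, Σhalf²=0.302966
  -E: nom -12.100 → Σnom=-72.240; wc +0.025/-0.025 → slack +1.034/-0.967; half-tol=0.025, Σhalf²=0.303591
  -F: nom -25.900 → Σnom=-98.140; wc +0.230/-0.451 → slack +1.264/-1.418; half-tol=0.341, Σhalf²=0.419532
  -G: nom -21.300 → Σnom=-119.440; wc +0.447/-0.256 → slack +1.711/-1.674; half-tol=0.352, Σhalf²=0.543084
  -H: nom -25.900 → Σnom=-145.340; wc +0.370/-0.200 → slack +2.081/-1.874; half-tol=0.285, Σhalf²=0.624309
  -I: nom -7.200 → Σnom=-152.540; wc +0.490/-0.302 → slack +2.571/-2.176; half-tol=0.396, Σhalf²=0.781125
  -J: nom -32.800 → Σnom=-185.340; wc +0.140/-0.010 → slack +2.711/-2.186; half-tol=0.075, Σhalf²=0.786750
Nominal = -185.340. Worst-case = [-185.340 - 2.186, -185.340 + 2.711] = [-187.526, -182.629]. RSS = √0.786750 = 0.887.

nominal=-185.340 wc=[-187.526,-182.629] rss=0.887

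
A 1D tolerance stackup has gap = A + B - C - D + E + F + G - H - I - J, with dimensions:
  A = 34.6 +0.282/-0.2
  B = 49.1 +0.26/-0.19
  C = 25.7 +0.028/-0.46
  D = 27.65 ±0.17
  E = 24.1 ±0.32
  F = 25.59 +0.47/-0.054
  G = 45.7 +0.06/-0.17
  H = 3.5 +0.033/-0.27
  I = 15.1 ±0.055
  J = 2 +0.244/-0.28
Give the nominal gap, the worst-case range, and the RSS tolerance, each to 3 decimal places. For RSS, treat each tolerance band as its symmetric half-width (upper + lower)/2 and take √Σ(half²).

nominal=105.140 wc=[103.676,107.767] rss=0.690

Stack each dimension's contribution:
  +A: nom +34.600 → Σnom=34.600; wc +0.282/-0.200 → slack +0.282/-0.200; half-tol=0.241, Σhalf²=0.058081
  +B: nom +49.100 → Σnom=83.700; wc +0.260/-0.190 → slack +0.542/-0.390; half-tol=0.225, Σhalf²=0.108706
  -C: nom -25.700 → Σnom=58.000; wc +0.460/-0.028 → slack +1.002/-0.418; half-tol=0.244, Σhalf²=0.168242
  -D: nom -27.650 → Σnom=30.350; wc +0.170/-0.170 → slack +1.172/-0.588; half-tol=0.170, Σhalf²=0.197142
  +E: nom +24.100 → Σnom=54.450; wc +0.320/-0.320 → slack +1.492/-0.908; half-tol=0.320, Σhalf²=0.299542
  +F: nom +25.590 → Σnom=80.040; wc +0.470/-0.054 → slack +1.962/-0.962; half-tol=0.262, Σhalf²=0.368186
  +G: nom +45.700 → Σnom=125.740; wc +0.060/-0.170 → slack +2.022/-1.132; half-tol=0.115, Σhalf²=0.381411
  -H: nom -3.500 → Σnom=122.240; wc +0.270/-0.033 → slack +2.292/-1.165; half-tol=0.152, Σhalf²=0.404363
  -I: nom -15.100 → Σnom=107.140; wc +0.055/-0.055 → slack +2.347/-1.220; half-tol=0.055, Σhalf²=0.407388
  -J: nom -2.000 → Σnom=105.140; wc +0.280/-0.244 → slack +2.627/-1.464; half-tol=0.262, Σhalf²=0.476032
Nominal = 105.140. Worst-case = [105.140 - 1.464, 105.140 + 2.627] = [103.676, 107.767]. RSS = √0.476032 = 0.690.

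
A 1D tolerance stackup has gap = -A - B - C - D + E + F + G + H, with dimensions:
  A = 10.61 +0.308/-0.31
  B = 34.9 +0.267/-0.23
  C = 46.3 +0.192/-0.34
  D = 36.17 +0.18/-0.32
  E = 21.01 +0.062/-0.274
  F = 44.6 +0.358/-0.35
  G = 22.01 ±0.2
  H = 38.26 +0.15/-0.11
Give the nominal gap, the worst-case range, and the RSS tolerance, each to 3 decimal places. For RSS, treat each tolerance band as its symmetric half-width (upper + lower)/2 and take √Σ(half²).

nominal=-2.100 wc=[-3.981,-0.130] rss=0.708

Stack each dimension's contribution:
  -A: nom -10.610 → Σnom=-10.610; wc +0.310/-0.308 → slack +0.310/-0.308; half-tol=0.309, Σhalf²=0.095481
  -B: nom -34.900 → Σnom=-45.510; wc +0.230/-0.267 → slack +0.540/-0.575; half-tol=0.248, Σhalf²=0.157233
  -C: nom -46.300 → Σnom=-91.810; wc +0.340/-0.192 → slack +0.880/-0.767; half-tol=0.266, Σhalf²=0.227989
  -D: nom -36.170 → Σnom=-127.980; wc +0.320/-0.180 → slack +1.200/-0.947; half-tol=0.250, Σhalf²=0.290489
  +E: nom +21.010 → Σnom=-106.970; wc +0.062/-0.274 → slack +1.262/-1.221; half-tol=0.168, Σhalf²=0.318713
  +F: nom +44.600 → Σnom=-62.370; wc +0.358/-0.350 → slack +1.620/-1.571; half-tol=0.354, Σhalf²=0.444029
  +G: nom +22.010 → Σnom=-40.360; wc +0.200/-0.200 → slack +1.820/-1.771; half-tol=0.200, Σhalf²=0.484029
  +H: nom +38.260 → Σnom=-2.100; wc +0.150/-0.110 → slack +1.970/-1.881; half-tol=0.130, Σhalf²=0.500929
Nominal = -2.100. Worst-case = [-2.100 - 1.881, -2.100 + 1.970] = [-3.981, -0.130]. RSS = √0.500929 = 0.708.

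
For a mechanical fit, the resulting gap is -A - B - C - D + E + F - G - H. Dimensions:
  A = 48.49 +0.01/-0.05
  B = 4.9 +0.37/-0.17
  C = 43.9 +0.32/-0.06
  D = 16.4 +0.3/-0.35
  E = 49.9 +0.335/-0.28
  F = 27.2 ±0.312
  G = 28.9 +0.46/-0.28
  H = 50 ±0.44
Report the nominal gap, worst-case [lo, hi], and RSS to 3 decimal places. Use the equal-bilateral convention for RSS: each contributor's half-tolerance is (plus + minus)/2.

nominal=-115.490 wc=[-117.982,-113.493] rss=0.859

Stack each dimension's contribution:
  -A: nom -48.490 → Σnom=-48.490; wc +0.050/-0.010 → slack +0.050/-0.010; half-tol=0.030, Σhalf²=0.000900
  -B: nom -4.900 → Σnom=-53.390; wc +0.170/-0.370 → slack +0.220/-0.380; half-tol=0.270, Σhalf²=0.073800
  -C: nom -43.900 → Σnom=-97.290; wc +0.060/-0.320 → slack +0.280/-0.700; half-tol=0.190, Σhalf²=0.109900
  -D: nom -16.400 → Σnom=-113.690; wc +0.350/-0.300 → slack +0.630/-1.000; half-tol=0.325, Σhalf²=0.215525
  +E: nom +49.900 → Σnom=-63.790; wc +0.335/-0.280 → slack +0.965/-1.280; half-tol=0.307, Σhalf²=0.310081
  +F: nom +27.200 → Σnom=-36.590; wc +0.312/-0.312 → slack +1.277/-1.592; half-tol=0.312, Σhalf²=0.407425
  -G: nom -28.900 → Σnom=-65.490; wc +0.280/-0.460 → slack +1.557/-2.052; half-tol=0.370, Σhalf²=0.544325
  -H: nom -50.000 → Σnom=-115.490; wc +0.440/-0.440 → slack +1.997/-2.492; half-tol=0.440, Σhalf²=0.737925
Nominal = -115.490. Worst-case = [-115.490 - 2.492, -115.490 + 1.997] = [-117.982, -113.493]. RSS = √0.737925 = 0.859.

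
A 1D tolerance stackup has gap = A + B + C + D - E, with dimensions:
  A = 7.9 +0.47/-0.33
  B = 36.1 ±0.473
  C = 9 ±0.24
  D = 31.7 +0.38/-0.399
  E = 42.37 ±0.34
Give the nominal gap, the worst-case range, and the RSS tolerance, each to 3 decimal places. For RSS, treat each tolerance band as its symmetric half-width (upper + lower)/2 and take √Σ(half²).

Stack each dimension's contribution:
  +A: nom +7.900 → Σnom=7.900; wc +0.470/-0.330 → slack +0.470/-0.330; half-tol=0.400, Σhalf²=0.160000
  +B: nom +36.100 → Σnom=44.000; wc +0.473/-0.473 → slack +0.943/-0.803; half-tol=0.473, Σhalf²=0.383729
  +C: nom +9.000 → Σnom=53.000; wc +0.240/-0.240 → slack +1.183/-1.043; half-tol=0.240, Σhalf²=0.441329
  +D: nom +31.700 → Σnom=84.700; wc +0.380/-0.399 → slack +1.563/-1.442; half-tol=0.390, Σhalf²=0.593039
  -E: nom -42.370 → Σnom=42.330; wc +0.340/-0.340 → slack +1.903/-1.782; half-tol=0.340, Σhalf²=0.708639
Nominal = 42.330. Worst-case = [42.330 - 1.782, 42.330 + 1.903] = [40.548, 44.233]. RSS = √0.708639 = 0.842.

nominal=42.330 wc=[40.548,44.233] rss=0.842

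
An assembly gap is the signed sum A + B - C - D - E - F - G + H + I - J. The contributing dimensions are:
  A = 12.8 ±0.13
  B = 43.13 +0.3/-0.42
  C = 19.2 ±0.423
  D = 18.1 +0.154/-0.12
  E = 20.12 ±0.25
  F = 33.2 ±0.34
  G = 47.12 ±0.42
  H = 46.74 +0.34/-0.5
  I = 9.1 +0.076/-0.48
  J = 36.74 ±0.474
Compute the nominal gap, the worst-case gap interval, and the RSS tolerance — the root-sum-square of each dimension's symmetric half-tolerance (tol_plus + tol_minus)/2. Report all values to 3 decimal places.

nominal=-62.710 wc=[-66.301,-59.837] rss=1.085

Stack each dimension's contribution:
  +A: nom +12.800 → Σnom=12.800; wc +0.130/-0.130 → slack +0.130/-0.130; half-tol=0.130, Σhalf²=0.016900
  +B: nom +43.130 → Σnom=55.930; wc +0.300/-0.420 → slack +0.430/-0.550; half-tol=0.360, Σhalf²=0.146500
  -C: nom -19.200 → Σnom=36.730; wc +0.423/-0.423 → slack +0.853/-0.973; half-tol=0.423, Σhalf²=0.325429
  -D: nom -18.100 → Σnom=18.630; wc +0.120/-0.154 → slack +0.973/-1.127; half-tol=0.137, Σhalf²=0.344198
  -E: nom -20.120 → Σnom=-1.490; wc +0.250/-0.250 → slack +1.223/-1.377; half-tol=0.250, Σhalf²=0.406698
  -F: nom -33.200 → Σnom=-34.690; wc +0.340/-0.340 → slack +1.563/-1.717; half-tol=0.340, Σhalf²=0.522298
  -G: nom -47.120 → Σnom=-81.810; wc +0.420/-0.420 → slack +1.983/-2.137; half-tol=0.420, Σhalf²=0.698698
  +H: nom +46.740 → Σnom=-35.070; wc +0.340/-0.500 → slack +2.323/-2.637; half-tol=0.420, Σhalf²=0.875098
  +I: nom +9.100 → Σnom=-25.970; wc +0.076/-0.480 → slack +2.399/-3.117; half-tol=0.278, Σhalf²=0.952382
  -J: nom -36.740 → Σnom=-62.710; wc +0.474/-0.474 → slack +2.873/-3.591; half-tol=0.474, Σhalf²=1.177058
Nominal = -62.710. Worst-case = [-62.710 - 3.591, -62.710 + 2.873] = [-66.301, -59.837]. RSS = √1.177058 = 1.085.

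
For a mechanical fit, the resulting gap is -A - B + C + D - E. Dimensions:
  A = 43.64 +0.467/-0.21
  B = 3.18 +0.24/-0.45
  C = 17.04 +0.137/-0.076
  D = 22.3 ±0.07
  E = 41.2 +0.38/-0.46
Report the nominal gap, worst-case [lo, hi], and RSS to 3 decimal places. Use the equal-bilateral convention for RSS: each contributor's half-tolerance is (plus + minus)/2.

Stack each dimension's contribution:
  -A: nom -43.640 → Σnom=-43.640; wc +0.210/-0.467 → slack +0.210/-0.467; half-tol=0.339, Σhalf²=0.114582
  -B: nom -3.180 → Σnom=-46.820; wc +0.450/-0.240 → slack +0.660/-0.707; half-tol=0.345, Σhalf²=0.233607
  +C: nom +17.040 → Σnom=-29.780; wc +0.137/-0.076 → slack +0.797/-0.783; half-tol=0.107, Σhalf²=0.244949
  +D: nom +22.300 → Σnom=-7.480; wc +0.070/-0.070 → slack +0.867/-0.853; half-tol=0.070, Σhalf²=0.249849
  -E: nom -41.200 → Σnom=-48.680; wc +0.460/-0.380 → slack +1.327/-1.233; half-tol=0.420, Σhalf²=0.426250
Nominal = -48.680. Worst-case = [-48.680 - 1.233, -48.680 + 1.327] = [-49.913, -47.353]. RSS = √0.426250 = 0.653.

nominal=-48.680 wc=[-49.913,-47.353] rss=0.653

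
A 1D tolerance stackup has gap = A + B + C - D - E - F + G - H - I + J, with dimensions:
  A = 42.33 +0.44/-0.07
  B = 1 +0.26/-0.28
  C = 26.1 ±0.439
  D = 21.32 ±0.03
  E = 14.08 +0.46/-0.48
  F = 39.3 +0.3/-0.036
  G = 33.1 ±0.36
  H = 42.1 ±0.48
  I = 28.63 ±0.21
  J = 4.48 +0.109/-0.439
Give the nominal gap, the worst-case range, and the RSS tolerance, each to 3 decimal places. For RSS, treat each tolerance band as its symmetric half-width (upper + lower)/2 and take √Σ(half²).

Stack each dimension's contribution:
  +A: nom +42.330 → Σnom=42.330; wc +0.440/-0.070 → slack +0.440/-0.070; half-tol=0.255, Σhalf²=0.065025
  +B: nom +1.000 → Σnom=43.330; wc +0.260/-0.280 → slack +0.700/-0.350; half-tol=0.270, Σhalf²=0.137925
  +C: nom +26.100 → Σnom=69.430; wc +0.439/-0.439 → slack +1.139/-0.789; half-tol=0.439, Σhalf²=0.330646
  -D: nom -21.320 → Σnom=48.110; wc +0.030/-0.030 → slack +1.169/-0.819; half-tol=0.030, Σhalf²=0.331546
  -E: nom -14.080 → Σnom=34.030; wc +0.480/-0.460 → slack +1.649/-1.279; half-tol=0.470, Σhalf²=0.552446
  -F: nom -39.300 → Σnom=-5.270; wc +0.036/-0.300 → slack +1.685/-1.579; half-tol=0.168, Σhalf²=0.580670
  +G: nom +33.100 → Σnom=27.830; wc +0.360/-0.360 → slack +2.045/-1.939; half-tol=0.360, Σhalf²=0.710270
  -H: nom -42.100 → Σnom=-14.270; wc +0.480/-0.480 → slack +2.525/-2.419; half-tol=0.480, Σhalf²=0.940670
  -I: nom -28.630 → Σnom=-42.900; wc +0.210/-0.210 → slack +2.735/-2.629; half-tol=0.210, Σhalf²=0.984770
  +J: nom +4.480 → Σnom=-38.420; wc +0.109/-0.439 → slack +2.844/-3.068; half-tol=0.274, Σhalf²=1.059846
Nominal = -38.420. Worst-case = [-38.420 - 3.068, -38.420 + 2.844] = [-41.488, -35.576]. RSS = √1.059846 = 1.029.

nominal=-38.420 wc=[-41.488,-35.576] rss=1.029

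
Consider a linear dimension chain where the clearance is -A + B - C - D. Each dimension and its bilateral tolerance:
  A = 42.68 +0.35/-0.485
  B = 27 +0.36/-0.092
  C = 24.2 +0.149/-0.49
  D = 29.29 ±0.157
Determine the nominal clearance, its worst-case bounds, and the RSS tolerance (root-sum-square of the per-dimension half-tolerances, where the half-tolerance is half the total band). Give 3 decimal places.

Stack each dimension's contribution:
  -A: nom -42.680 → Σnom=-42.680; wc +0.485/-0.350 → slack +0.485/-0.350; half-tol=0.417, Σhalf²=0.174306
  +B: nom +27.000 → Σnom=-15.680; wc +0.360/-0.092 → slack +0.845/-0.442; half-tol=0.226, Σhalf²=0.225382
  -C: nom -24.200 → Σnom=-39.880; wc +0.490/-0.149 → slack +1.335/-0.591; half-tol=0.320, Σhalf²=0.327462
  -D: nom -29.290 → Σnom=-69.170; wc +0.157/-0.157 → slack +1.492/-0.748; half-tol=0.157, Σhalf²=0.352111
Nominal = -69.170. Worst-case = [-69.170 - 0.748, -69.170 + 1.492] = [-69.918, -67.678]. RSS = √0.352111 = 0.593.

nominal=-69.170 wc=[-69.918,-67.678] rss=0.593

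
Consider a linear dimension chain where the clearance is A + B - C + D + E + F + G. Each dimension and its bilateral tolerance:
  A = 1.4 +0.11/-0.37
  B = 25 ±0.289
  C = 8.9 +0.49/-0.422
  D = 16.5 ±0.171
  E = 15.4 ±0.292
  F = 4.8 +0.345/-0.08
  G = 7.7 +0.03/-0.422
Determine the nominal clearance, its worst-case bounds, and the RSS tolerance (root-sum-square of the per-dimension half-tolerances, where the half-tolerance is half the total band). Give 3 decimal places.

Stack each dimension's contribution:
  +A: nom +1.400 → Σnom=1.400; wc +0.110/-0.370 → slack +0.110/-0.370; half-tol=0.240, Σhalf²=0.057600
  +B: nom +25.000 → Σnom=26.400; wc +0.289/-0.289 → slack +0.399/-0.659; half-tol=0.289, Σhalf²=0.141121
  -C: nom -8.900 → Σnom=17.500; wc +0.422/-0.490 → slack +0.821/-1.149; half-tol=0.456, Σhalf²=0.349057
  +D: nom +16.500 → Σnom=34.000; wc +0.171/-0.171 → slack +0.992/-1.320; half-tol=0.171, Σhalf²=0.378298
  +E: nom +15.400 → Σnom=49.400; wc +0.292/-0.292 → slack +1.284/-1.612; half-tol=0.292, Σhalf²=0.463562
  +F: nom +4.800 → Σnom=54.200; wc +0.345/-0.080 → slack +1.629/-1.692; half-tol=0.212, Σhalf²=0.508718
  +G: nom +7.700 → Σnom=61.900; wc +0.030/-0.422 → slack +1.659/-2.114; half-tol=0.226, Σhalf²=0.559794
Nominal = 61.900. Worst-case = [61.900 - 2.114, 61.900 + 1.659] = [59.786, 63.559]. RSS = √0.559794 = 0.748.

nominal=61.900 wc=[59.786,63.559] rss=0.748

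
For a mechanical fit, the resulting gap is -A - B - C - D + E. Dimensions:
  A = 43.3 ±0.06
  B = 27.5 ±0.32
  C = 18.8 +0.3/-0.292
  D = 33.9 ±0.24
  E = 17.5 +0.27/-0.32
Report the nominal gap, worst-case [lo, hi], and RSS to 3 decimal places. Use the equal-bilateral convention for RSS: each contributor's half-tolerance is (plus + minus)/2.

nominal=-106.000 wc=[-107.240,-104.818] rss=0.582

Stack each dimension's contribution:
  -A: nom -43.300 → Σnom=-43.300; wc +0.060/-0.060 → slack +0.060/-0.060; half-tol=0.060, Σhalf²=0.003600
  -B: nom -27.500 → Σnom=-70.800; wc +0.320/-0.320 → slack +0.380/-0.380; half-tol=0.320, Σhalf²=0.106000
  -C: nom -18.800 → Σnom=-89.600; wc +0.292/-0.300 → slack +0.672/-0.680; half-tol=0.296, Σhalf²=0.193616
  -D: nom -33.900 → Σnom=-123.500; wc +0.240/-0.240 → slack +0.912/-0.920; half-tol=0.240, Σhalf²=0.251216
  +E: nom +17.500 → Σnom=-106.000; wc +0.270/-0.320 → slack +1.182/-1.240; half-tol=0.295, Σhalf²=0.338241
Nominal = -106.000. Worst-case = [-106.000 - 1.240, -106.000 + 1.182] = [-107.240, -104.818]. RSS = √0.338241 = 0.582.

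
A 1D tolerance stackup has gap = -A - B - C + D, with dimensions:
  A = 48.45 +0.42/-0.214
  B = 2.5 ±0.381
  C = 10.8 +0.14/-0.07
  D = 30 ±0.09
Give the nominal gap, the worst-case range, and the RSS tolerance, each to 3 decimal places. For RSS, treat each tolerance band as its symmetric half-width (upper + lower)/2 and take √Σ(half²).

nominal=-31.750 wc=[-32.781,-30.995] rss=0.515

Stack each dimension's contribution:
  -A: nom -48.450 → Σnom=-48.450; wc +0.214/-0.420 → slack +0.214/-0.420; half-tol=0.317, Σhalf²=0.100489
  -B: nom -2.500 → Σnom=-50.950; wc +0.381/-0.381 → slack +0.595/-0.801; half-tol=0.381, Σhalf²=0.245650
  -C: nom -10.800 → Σnom=-61.750; wc +0.070/-0.140 → slack +0.665/-0.941; half-tol=0.105, Σhalf²=0.256675
  +D: nom +30.000 → Σnom=-31.750; wc +0.090/-0.090 → slack +0.755/-1.031; half-tol=0.090, Σhalf²=0.264775
Nominal = -31.750. Worst-case = [-31.750 - 1.031, -31.750 + 0.755] = [-32.781, -30.995]. RSS = √0.264775 = 0.515.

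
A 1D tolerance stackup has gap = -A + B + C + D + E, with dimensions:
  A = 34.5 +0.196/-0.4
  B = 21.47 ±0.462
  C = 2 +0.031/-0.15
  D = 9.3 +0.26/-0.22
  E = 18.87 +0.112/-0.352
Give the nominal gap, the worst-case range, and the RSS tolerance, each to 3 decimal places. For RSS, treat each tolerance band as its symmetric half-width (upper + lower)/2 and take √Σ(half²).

nominal=17.140 wc=[15.760,18.405] rss=0.650

Stack each dimension's contribution:
  -A: nom -34.500 → Σnom=-34.500; wc +0.400/-0.196 → slack +0.400/-0.196; half-tol=0.298, Σhalf²=0.088804
  +B: nom +21.470 → Σnom=-13.030; wc +0.462/-0.462 → slack +0.862/-0.658; half-tol=0.462, Σhalf²=0.302248
  +C: nom +2.000 → Σnom=-11.030; wc +0.031/-0.150 → slack +0.893/-0.808; half-tol=0.090, Σhalf²=0.310438
  +D: nom +9.300 → Σnom=-1.730; wc +0.260/-0.220 → slack +1.153/-1.028; half-tol=0.240, Σhalf²=0.368038
  +E: nom +18.870 → Σnom=17.140; wc +0.112/-0.352 → slack +1.265/-1.380; half-tol=0.232, Σhalf²=0.421862
Nominal = 17.140. Worst-case = [17.140 - 1.380, 17.140 + 1.265] = [15.760, 18.405]. RSS = √0.421862 = 0.650.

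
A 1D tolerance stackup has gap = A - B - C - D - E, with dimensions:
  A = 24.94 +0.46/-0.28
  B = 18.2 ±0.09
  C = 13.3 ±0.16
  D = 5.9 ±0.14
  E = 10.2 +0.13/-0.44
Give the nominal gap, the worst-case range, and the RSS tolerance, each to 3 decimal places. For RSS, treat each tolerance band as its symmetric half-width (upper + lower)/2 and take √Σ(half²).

nominal=-22.660 wc=[-23.460,-21.370] rss=0.521

Stack each dimension's contribution:
  +A: nom +24.940 → Σnom=24.940; wc +0.460/-0.280 → slack +0.460/-0.280; half-tol=0.370, Σhalf²=0.136900
  -B: nom -18.200 → Σnom=6.740; wc +0.090/-0.090 → slack +0.550/-0.370; half-tol=0.090, Σhalf²=0.145000
  -C: nom -13.300 → Σnom=-6.560; wc +0.160/-0.160 → slack +0.710/-0.530; half-tol=0.160, Σhalf²=0.170600
  -D: nom -5.900 → Σnom=-12.460; wc +0.140/-0.140 → slack +0.850/-0.670; half-tol=0.140, Σhalf²=0.190200
  -E: nom -10.200 → Σnom=-22.660; wc +0.440/-0.130 → slack +1.290/-0.800; half-tol=0.285, Σhalf²=0.271425
Nominal = -22.660. Worst-case = [-22.660 - 0.800, -22.660 + 1.290] = [-23.460, -21.370]. RSS = √0.271425 = 0.521.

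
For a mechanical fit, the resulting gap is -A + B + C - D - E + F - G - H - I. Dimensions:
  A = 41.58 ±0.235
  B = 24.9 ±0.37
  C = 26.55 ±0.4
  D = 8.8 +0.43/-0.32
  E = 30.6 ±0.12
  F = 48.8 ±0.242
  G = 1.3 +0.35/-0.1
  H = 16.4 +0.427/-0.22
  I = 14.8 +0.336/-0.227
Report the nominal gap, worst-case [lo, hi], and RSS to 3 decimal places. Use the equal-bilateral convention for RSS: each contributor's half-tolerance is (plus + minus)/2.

nominal=-13.230 wc=[-16.140,-10.996] rss=0.895

Stack each dimension's contribution:
  -A: nom -41.580 → Σnom=-41.580; wc +0.235/-0.235 → slack +0.235/-0.235; half-tol=0.235, Σhalf²=0.055225
  +B: nom +24.900 → Σnom=-16.680; wc +0.370/-0.370 → slack +0.605/-0.605; half-tol=0.370, Σhalf²=0.192125
  +C: nom +26.550 → Σnom=9.870; wc +0.400/-0.400 → slack +1.005/-1.005; half-tol=0.400, Σhalf²=0.352125
  -D: nom -8.800 → Σnom=1.070; wc +0.320/-0.430 → slack +1.325/-1.435; half-tol=0.375, Σhalf²=0.492750
  -E: nom -30.600 → Σnom=-29.530; wc +0.120/-0.120 → slack +1.445/-1.555; half-tol=0.120, Σhalf²=0.507150
  +F: nom +48.800 → Σnom=19.270; wc +0.242/-0.242 → slack +1.687/-1.797; half-tol=0.242, Σhalf²=0.565714
  -G: nom -1.300 → Σnom=17.970; wc +0.100/-0.350 → slack +1.787/-2.147; half-tol=0.225, Σhalf²=0.616339
  -H: nom -16.400 → Σnom=1.570; wc +0.220/-0.427 → slack +2.007/-2.574; half-tol=0.324, Σhalf²=0.720991
  -I: nom -14.800 → Σnom=-13.230; wc +0.227/-0.336 → slack +2.234/-2.910; half-tol=0.282, Σhalf²=0.800234
Nominal = -13.230. Worst-case = [-13.230 - 2.910, -13.230 + 2.234] = [-16.140, -10.996]. RSS = √0.800234 = 0.895.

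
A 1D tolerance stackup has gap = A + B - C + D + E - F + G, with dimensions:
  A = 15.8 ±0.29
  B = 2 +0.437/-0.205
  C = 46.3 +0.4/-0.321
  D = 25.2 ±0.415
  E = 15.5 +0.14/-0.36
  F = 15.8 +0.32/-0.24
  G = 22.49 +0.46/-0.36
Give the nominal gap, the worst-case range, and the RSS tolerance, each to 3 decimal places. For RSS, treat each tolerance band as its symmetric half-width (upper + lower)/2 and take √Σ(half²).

nominal=18.890 wc=[16.540,21.193] rss=0.893

Stack each dimension's contribution:
  +A: nom +15.800 → Σnom=15.800; wc +0.290/-0.290 → slack +0.290/-0.290; half-tol=0.290, Σhalf²=0.084100
  +B: nom +2.000 → Σnom=17.800; wc +0.437/-0.205 → slack +0.727/-0.495; half-tol=0.321, Σhalf²=0.187141
  -C: nom -46.300 → Σnom=-28.500; wc +0.321/-0.400 → slack +1.048/-0.895; half-tol=0.361, Σhalf²=0.317101
  +D: nom +25.200 → Σnom=-3.300; wc +0.415/-0.415 → slack +1.463/-1.310; half-tol=0.415, Σhalf²=0.489326
  +E: nom +15.500 → Σnom=12.200; wc +0.140/-0.360 → slack +1.603/-1.670; half-tol=0.250, Σhalf²=0.551826
  -F: nom -15.800 → Σnom=-3.600; wc +0.240/-0.320 → slack +1.843/-1.990; half-tol=0.280, Σhalf²=0.630226
  +G: nom +22.490 → Σnom=18.890; wc +0.460/-0.360 → slack +2.303/-2.350; half-tol=0.410, Σhalf²=0.798326
Nominal = 18.890. Worst-case = [18.890 - 2.350, 18.890 + 2.303] = [16.540, 21.193]. RSS = √0.798326 = 0.893.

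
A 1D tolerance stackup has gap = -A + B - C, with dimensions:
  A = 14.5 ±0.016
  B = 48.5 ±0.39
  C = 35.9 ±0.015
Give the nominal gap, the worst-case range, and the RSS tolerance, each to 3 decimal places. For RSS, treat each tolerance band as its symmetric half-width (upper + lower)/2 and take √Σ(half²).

Stack each dimension's contribution:
  -A: nom -14.500 → Σnom=-14.500; wc +0.016/-0.016 → slack +0.016/-0.016; half-tol=0.016, Σhalf²=0.000256
  +B: nom +48.500 → Σnom=34.000; wc +0.390/-0.390 → slack +0.406/-0.406; half-tol=0.390, Σhalf²=0.152356
  -C: nom -35.900 → Σnom=-1.900; wc +0.015/-0.015 → slack +0.421/-0.421; half-tol=0.015, Σhalf²=0.152581
Nominal = -1.900. Worst-case = [-1.900 - 0.421, -1.900 + 0.421] = [-2.321, -1.479]. RSS = √0.152581 = 0.391.

nominal=-1.900 wc=[-2.321,-1.479] rss=0.391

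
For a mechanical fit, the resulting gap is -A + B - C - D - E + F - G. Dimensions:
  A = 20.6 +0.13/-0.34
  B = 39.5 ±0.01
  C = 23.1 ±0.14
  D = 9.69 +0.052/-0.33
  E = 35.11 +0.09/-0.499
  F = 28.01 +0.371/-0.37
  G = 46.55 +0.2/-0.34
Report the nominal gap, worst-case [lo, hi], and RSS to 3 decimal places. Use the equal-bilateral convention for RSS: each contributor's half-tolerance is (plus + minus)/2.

Stack each dimension's contribution:
  -A: nom -20.600 → Σnom=-20.600; wc +0.340/-0.130 → slack +0.340/-0.130; half-tol=0.235, Σhalf²=0.055225
  +B: nom +39.500 → Σnom=18.900; wc +0.010/-0.010 → slack +0.350/-0.140; half-tol=0.010, Σhalf²=0.055325
  -C: nom -23.100 → Σnom=-4.200; wc +0.140/-0.140 → slack +0.490/-0.280; half-tol=0.140, Σhalf²=0.074925
  -D: nom -9.690 → Σnom=-13.890; wc +0.330/-0.052 → slack +0.820/-0.332; half-tol=0.191, Σhalf²=0.111406
  -E: nom -35.110 → Σnom=-49.000; wc +0.499/-0.090 → slack +1.319/-0.422; half-tol=0.294, Σhalf²=0.198136
  +F: nom +28.010 → Σnom=-20.990; wc +0.371/-0.370 → slack +1.690/-0.792; half-tol=0.370, Σhalf²=0.335407
  -G: nom -46.550 → Σnom=-67.540; wc +0.340/-0.200 → slack +2.030/-0.992; half-tol=0.270, Σhalf²=0.408307
Nominal = -67.540. Worst-case = [-67.540 - 0.992, -67.540 + 2.030] = [-68.532, -65.510]. RSS = √0.408307 = 0.639.

nominal=-67.540 wc=[-68.532,-65.510] rss=0.639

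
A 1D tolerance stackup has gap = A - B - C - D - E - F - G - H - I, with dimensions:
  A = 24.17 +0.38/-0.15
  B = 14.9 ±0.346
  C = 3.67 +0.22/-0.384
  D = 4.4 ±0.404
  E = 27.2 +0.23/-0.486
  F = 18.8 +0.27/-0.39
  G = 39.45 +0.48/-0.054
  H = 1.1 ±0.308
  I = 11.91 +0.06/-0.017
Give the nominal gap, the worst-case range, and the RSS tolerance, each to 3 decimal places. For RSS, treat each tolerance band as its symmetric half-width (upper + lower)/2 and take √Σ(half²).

Stack each dimension's contribution:
  +A: nom +24.170 → Σnom=24.170; wc +0.380/-0.150 → slack +0.380/-0.150; half-tol=0.265, Σhalf²=0.070225
  -B: nom -14.900 → Σnom=9.270; wc +0.346/-0.346 → slack +0.726/-0.496; half-tol=0.346, Σhalf²=0.189941
  -C: nom -3.670 → Σnom=5.600; wc +0.384/-0.220 → slack +1.110/-0.716; half-tol=0.302, Σhalf²=0.281145
  -D: nom -4.400 → Σnom=1.200; wc +0.404/-0.404 → slack +1.514/-1.120; half-tol=0.404, Σhalf²=0.444361
  -E: nom -27.200 → Σnom=-26.000; wc +0.486/-0.230 → slack +2.000/-1.350; half-tol=0.358, Σhalf²=0.572525
  -F: nom -18.800 → Σnom=-44.800; wc +0.390/-0.270 → slack +2.390/-1.620; half-tol=0.330, Σhalf²=0.681425
  -G: nom -39.450 → Σnom=-84.250; wc +0.054/-0.480 → slack +2.444/-2.100; half-tol=0.267, Σhalf²=0.752714
  -H: nom -1.100 → Σnom=-85.350; wc +0.308/-0.308 → slack +2.752/-2.408; half-tol=0.308, Σhalf²=0.847578
  -I: nom -11.910 → Σnom=-97.260; wc +0.017/-0.060 → slack +2.769/-2.468; half-tol=0.038, Σhalf²=0.849060
Nominal = -97.260. Worst-case = [-97.260 - 2.468, -97.260 + 2.769] = [-99.728, -94.491]. RSS = √0.849060 = 0.921.

nominal=-97.260 wc=[-99.728,-94.491] rss=0.921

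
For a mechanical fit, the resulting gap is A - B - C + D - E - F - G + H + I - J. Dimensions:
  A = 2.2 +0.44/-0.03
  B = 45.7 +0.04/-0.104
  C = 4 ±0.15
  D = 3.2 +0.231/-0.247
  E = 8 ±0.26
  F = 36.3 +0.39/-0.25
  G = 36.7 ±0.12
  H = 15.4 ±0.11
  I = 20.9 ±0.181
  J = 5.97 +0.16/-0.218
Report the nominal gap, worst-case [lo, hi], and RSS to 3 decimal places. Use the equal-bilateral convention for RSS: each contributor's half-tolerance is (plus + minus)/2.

Stack each dimension's contribution:
  +A: nom +2.200 → Σnom=2.200; wc +0.440/-0.030 → slack +0.440/-0.030; half-tol=0.235, Σhalf²=0.055225
  -B: nom -45.700 → Σnom=-43.500; wc +0.104/-0.040 → slack +0.544/-0.070; half-tol=0.072, Σhalf²=0.060409
  -C: nom -4.000 → Σnom=-47.500; wc +0.150/-0.150 → slack +0.694/-0.220; half-tol=0.150, Σhalf²=0.082909
  +D: nom +3.200 → Σnom=-44.300; wc +0.231/-0.247 → slack +0.925/-0.467; half-tol=0.239, Σhalf²=0.140030
  -E: nom -8.000 → Σnom=-52.300; wc +0.260/-0.260 → slack +1.185/-0.727; half-tol=0.260, Σhalf²=0.207630
  -F: nom -36.300 → Σnom=-88.600; wc +0.250/-0.390 → slack +1.435/-1.117; half-tol=0.320, Σhalf²=0.310030
  -G: nom -36.700 → Σnom=-125.300; wc +0.120/-0.120 → slack +1.555/-1.237; half-tol=0.120, Σhalf²=0.324430
  +H: nom +15.400 → Σnom=-109.900; wc +0.110/-0.110 → slack +1.665/-1.347; half-tol=0.110, Σhalf²=0.336530
  +I: nom +20.900 → Σnom=-89.000; wc +0.181/-0.181 → slack +1.846/-1.528; half-tol=0.181, Σhalf²=0.369291
  -J: nom -5.970 → Σnom=-94.970; wc +0.218/-0.160 → slack +2.064/-1.688; half-tol=0.189, Σhalf²=0.405012
Nominal = -94.970. Worst-case = [-94.970 - 1.688, -94.970 + 2.064] = [-96.658, -92.906]. RSS = √0.405012 = 0.636.

nominal=-94.970 wc=[-96.658,-92.906] rss=0.636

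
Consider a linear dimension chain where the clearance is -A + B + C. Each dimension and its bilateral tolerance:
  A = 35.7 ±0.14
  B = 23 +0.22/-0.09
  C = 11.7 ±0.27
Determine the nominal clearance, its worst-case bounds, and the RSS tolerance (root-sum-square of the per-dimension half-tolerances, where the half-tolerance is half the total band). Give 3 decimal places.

nominal=-1.000 wc=[-1.500,-0.370] rss=0.341

Stack each dimension's contribution:
  -A: nom -35.700 → Σnom=-35.700; wc +0.140/-0.140 → slack +0.140/-0.140; half-tol=0.140, Σhalf²=0.019600
  +B: nom +23.000 → Σnom=-12.700; wc +0.220/-0.090 → slack +0.360/-0.230; half-tol=0.155, Σhalf²=0.043625
  +C: nom +11.700 → Σnom=-1.000; wc +0.270/-0.270 → slack +0.630/-0.500; half-tol=0.270, Σhalf²=0.116525
Nominal = -1.000. Worst-case = [-1.000 - 0.500, -1.000 + 0.630] = [-1.500, -0.370]. RSS = √0.116525 = 0.341.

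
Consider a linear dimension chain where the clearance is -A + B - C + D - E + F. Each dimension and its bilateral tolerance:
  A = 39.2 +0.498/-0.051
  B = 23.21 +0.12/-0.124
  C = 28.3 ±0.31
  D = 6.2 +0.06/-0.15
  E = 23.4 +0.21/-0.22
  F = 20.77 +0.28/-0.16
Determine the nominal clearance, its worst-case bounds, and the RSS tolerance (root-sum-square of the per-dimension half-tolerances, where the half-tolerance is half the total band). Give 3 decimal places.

Stack each dimension's contribution:
  -A: nom -39.200 → Σnom=-39.200; wc +0.051/-0.498 → slack +0.051/-0.498; half-tol=0.275, Σhalf²=0.075350
  +B: nom +23.210 → Σnom=-15.990; wc +0.120/-0.124 → slack +0.171/-0.622; half-tol=0.122, Σhalf²=0.090234
  -C: nom -28.300 → Σnom=-44.290; wc +0.310/-0.310 → slack +0.481/-0.932; half-tol=0.310, Σhalf²=0.186334
  +D: nom +6.200 → Σnom=-38.090; wc +0.060/-0.150 → slack +0.541/-1.082; half-tol=0.105, Σhalf²=0.197359
  -E: nom -23.400 → Σnom=-61.490; wc +0.220/-0.210 → slack +0.761/-1.292; half-tol=0.215, Σhalf²=0.243584
  +F: nom +20.770 → Σnom=-40.720; wc +0.280/-0.160 → slack +1.041/-1.452; half-tol=0.220, Σhalf²=0.291984
Nominal = -40.720. Worst-case = [-40.720 - 1.452, -40.720 + 1.041] = [-42.172, -39.679]. RSS = √0.291984 = 0.540.

nominal=-40.720 wc=[-42.172,-39.679] rss=0.540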